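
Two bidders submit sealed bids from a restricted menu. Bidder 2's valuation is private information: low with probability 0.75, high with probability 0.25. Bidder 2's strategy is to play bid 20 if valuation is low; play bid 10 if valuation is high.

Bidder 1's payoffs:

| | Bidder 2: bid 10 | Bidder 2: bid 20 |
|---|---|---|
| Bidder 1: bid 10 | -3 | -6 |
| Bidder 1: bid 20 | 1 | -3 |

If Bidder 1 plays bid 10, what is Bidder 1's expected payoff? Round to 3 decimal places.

E[bid 10] = 0.75·(-6) + 0.25·(-3) = (-4.5) + (-0.75) = -5.25

-5.250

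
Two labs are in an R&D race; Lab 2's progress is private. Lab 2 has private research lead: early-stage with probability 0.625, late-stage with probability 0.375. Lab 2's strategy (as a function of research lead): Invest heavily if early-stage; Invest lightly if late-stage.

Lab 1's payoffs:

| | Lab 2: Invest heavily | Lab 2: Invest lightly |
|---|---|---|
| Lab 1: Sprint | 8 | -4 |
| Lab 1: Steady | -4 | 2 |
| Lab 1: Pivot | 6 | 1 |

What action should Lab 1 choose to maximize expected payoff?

Compute Lab 1's expected payoff for each action, taking the expectation over Lab 2's type.
E[Sprint] = 0.625·(8) + 0.375·(-4) = 3.5
E[Steady] = 0.625·(-4) + 0.375·(2) = -1.75
E[Pivot] = 0.625·(6) + 0.375·(1) = 4.125
Best response: Pivot (4.125 is the largest).

Pivot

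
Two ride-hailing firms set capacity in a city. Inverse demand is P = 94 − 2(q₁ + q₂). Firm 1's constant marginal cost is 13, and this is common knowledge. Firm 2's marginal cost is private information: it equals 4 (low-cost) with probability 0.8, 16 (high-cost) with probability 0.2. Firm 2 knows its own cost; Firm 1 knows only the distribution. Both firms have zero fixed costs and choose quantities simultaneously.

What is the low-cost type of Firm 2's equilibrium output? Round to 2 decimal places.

Type-c best response for Firm 2: q₂(c) = (94 − c)/4 − q₁/2.
Firm 1 maximizes expected profit; its first-order condition is 94 − 4q₁ − 2E[q₂] − 13 = 0.
Substituting E[q₂] and solving: E[c₂] = 6.4, so q₁ = (94 − 2·13 + 6.4)/6 = 12.4.
q₂(low-cost) = (94 − 4 − 2·12.4)/4 = 16.3.

16.30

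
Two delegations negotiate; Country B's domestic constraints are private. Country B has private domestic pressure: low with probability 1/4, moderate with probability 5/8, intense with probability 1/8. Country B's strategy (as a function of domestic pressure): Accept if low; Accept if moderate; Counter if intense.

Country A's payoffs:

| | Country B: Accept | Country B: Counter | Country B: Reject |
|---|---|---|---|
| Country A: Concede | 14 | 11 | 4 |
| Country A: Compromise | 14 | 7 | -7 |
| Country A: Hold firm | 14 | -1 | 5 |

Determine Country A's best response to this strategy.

Compute Country A's expected payoff for each action, taking the expectation over Country B's type.
E[Concede] = 1/4·(14) + 5/8·(14) + 1/8·(11) = 109/8
E[Compromise] = 1/4·(14) + 5/8·(14) + 1/8·(7) = 105/8
E[Hold firm] = 1/4·(14) + 5/8·(14) + 1/8·(-1) = 97/8
Best response: Concede (109/8 is the largest).

Concede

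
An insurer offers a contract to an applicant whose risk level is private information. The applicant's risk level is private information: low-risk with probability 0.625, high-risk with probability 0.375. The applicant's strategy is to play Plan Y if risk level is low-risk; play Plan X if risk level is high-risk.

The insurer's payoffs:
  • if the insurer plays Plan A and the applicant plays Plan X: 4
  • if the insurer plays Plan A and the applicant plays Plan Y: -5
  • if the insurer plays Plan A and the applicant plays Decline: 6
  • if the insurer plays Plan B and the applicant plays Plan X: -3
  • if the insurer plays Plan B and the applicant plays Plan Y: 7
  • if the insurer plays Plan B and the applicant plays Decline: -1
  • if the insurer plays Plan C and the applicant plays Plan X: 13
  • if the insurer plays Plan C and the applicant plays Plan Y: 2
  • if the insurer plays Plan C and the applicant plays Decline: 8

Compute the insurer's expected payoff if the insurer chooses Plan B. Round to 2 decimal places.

3.25

E[Plan B] = 0.625·7 + 0.375·(-3) = 4.375 + (-1.125) = 3.25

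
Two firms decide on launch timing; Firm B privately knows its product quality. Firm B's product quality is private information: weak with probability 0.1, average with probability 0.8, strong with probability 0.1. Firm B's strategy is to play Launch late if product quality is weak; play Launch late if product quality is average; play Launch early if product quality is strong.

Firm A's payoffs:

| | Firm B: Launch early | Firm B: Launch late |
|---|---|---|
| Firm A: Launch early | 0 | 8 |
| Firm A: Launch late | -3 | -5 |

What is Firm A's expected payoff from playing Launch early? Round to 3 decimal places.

7.200

E[Launch early] = 0.1·8 + 0.8·8 + 0.1·0 = 0.8 + 6.4 + 0 = 7.2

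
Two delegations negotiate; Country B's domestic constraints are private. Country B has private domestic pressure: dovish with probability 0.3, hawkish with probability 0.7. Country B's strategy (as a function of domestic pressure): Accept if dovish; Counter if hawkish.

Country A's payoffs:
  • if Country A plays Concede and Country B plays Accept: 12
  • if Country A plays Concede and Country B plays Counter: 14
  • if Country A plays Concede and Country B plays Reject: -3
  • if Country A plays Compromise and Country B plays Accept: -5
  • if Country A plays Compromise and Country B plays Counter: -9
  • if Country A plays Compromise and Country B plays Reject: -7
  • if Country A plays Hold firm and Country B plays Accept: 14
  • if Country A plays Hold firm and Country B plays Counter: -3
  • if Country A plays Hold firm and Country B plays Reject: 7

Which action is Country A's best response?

Concede

Compute Country A's expected payoff for each action, taking the expectation over Country B's type.
E[Concede] = 0.3·(12) + 0.7·(14) = 13.4
E[Compromise] = 0.3·(-5) + 0.7·(-9) = -7.8
E[Hold firm] = 0.3·(14) + 0.7·(-3) = 2.1
Best response: Concede (13.4 is the largest).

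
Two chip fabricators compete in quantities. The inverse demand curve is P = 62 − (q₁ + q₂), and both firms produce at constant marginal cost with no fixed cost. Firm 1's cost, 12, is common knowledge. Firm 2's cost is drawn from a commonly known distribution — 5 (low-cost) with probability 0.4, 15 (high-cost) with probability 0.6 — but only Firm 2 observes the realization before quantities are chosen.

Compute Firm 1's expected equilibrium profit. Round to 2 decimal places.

Firm 2 with cost c maximizes (62 − (q₁+q₂) − c)·q₂, giving q₂(c) = (62 − c − q₁)/2.
E[c₂] = 0.4·5 + 0.6·15 = 11
Firm 1's FOC against E[q₂] yields q₁ = (62 − 2·12 + E[c₂])/3 = (62 − 24 + 11)/3 = 16.3333.
E[P] = 62 − (q₁ + E[q₂]) = 28.3333; Firm 1's expected profit = (E[P] − 12)·q₁ = (28.3333 − 12)·16.3333 = 266.778.

266.78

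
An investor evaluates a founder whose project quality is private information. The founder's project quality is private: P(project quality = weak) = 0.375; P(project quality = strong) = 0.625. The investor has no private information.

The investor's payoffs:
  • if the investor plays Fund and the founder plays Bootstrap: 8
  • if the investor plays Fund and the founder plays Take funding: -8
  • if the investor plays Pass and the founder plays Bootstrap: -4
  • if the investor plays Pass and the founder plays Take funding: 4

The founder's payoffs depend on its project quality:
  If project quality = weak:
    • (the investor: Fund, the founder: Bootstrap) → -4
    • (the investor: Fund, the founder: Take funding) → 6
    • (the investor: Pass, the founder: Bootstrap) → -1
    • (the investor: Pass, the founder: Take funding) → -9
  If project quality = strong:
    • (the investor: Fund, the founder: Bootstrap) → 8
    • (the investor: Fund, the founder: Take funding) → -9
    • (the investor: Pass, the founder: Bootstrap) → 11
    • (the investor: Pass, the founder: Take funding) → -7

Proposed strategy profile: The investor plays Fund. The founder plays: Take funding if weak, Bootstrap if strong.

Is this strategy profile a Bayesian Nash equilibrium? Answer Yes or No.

Yes

A profile is a BNE iff every type of every player is best-responding given beliefs about the other side.
The investor plays Fund: E[Fund] = 0.375·(-8) + 0.625·(8) = 2; E[Pass] = -1. Best-responding. ✓
The founder (project quality weak), facing Fund: Bootstrap gives -4, Take funding gives 6. Proposed Take funding is best. ✓
The founder (project quality strong), facing Fund: Bootstrap gives 8, Take funding gives -9. Proposed Bootstrap is best. ✓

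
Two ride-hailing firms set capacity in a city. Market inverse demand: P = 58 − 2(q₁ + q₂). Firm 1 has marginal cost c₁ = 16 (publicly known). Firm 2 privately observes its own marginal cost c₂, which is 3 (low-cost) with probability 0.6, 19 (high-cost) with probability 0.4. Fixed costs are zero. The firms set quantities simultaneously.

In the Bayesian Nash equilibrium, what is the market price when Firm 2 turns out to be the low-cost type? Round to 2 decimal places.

Firm 2 with cost c maximizes (58 − 2(q₁+q₂) − c)·q₂, giving q₂(c) = (58 − c − 2q₁)/4.
E[c₂] = 0.6·3 + 0.4·19 = 9.4
Firm 1's FOC against E[q₂] yields q₁ = (58 − 2·16 + E[c₂])/6 = (58 − 32 + 9.4)/6 = 5.9.
q₂(low-cost) = 10.8, so P = 58 − 2·(5.9 + 10.8) = 24.6.

24.60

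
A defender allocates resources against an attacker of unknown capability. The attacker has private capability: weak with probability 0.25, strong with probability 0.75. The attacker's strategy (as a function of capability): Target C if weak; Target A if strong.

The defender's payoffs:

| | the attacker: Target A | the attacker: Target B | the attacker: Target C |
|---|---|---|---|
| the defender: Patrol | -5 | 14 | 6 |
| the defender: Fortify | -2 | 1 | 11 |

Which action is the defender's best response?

Fortify

E[Patrol] = 0.25·(6) + 0.75·(-5) = -2.25
E[Fortify] = 0.25·(11) + 0.75·(-2) = 1.25
Best response: Fortify (1.25 is the largest).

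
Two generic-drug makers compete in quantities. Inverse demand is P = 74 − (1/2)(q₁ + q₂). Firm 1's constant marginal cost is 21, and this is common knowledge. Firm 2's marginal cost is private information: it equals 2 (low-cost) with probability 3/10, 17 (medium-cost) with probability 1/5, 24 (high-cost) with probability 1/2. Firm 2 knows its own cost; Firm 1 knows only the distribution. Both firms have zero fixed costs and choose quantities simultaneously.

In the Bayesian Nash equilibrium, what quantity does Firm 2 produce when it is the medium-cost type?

Type-c best response for Firm 2: q₂(c) = (74 − c) − q₁/2.
Firm 1 maximizes expected profit; its first-order condition is 74 − q₁ − (1/2)E[q₂] − 21 = 0.
Substituting E[q₂] and solving: E[c₂] = 16, so q₁ = (74 − 2·21 + 16)/(3/2) = 32.
q₂(medium-cost) = (74 − 17 − (1/2)·32) = 41.

41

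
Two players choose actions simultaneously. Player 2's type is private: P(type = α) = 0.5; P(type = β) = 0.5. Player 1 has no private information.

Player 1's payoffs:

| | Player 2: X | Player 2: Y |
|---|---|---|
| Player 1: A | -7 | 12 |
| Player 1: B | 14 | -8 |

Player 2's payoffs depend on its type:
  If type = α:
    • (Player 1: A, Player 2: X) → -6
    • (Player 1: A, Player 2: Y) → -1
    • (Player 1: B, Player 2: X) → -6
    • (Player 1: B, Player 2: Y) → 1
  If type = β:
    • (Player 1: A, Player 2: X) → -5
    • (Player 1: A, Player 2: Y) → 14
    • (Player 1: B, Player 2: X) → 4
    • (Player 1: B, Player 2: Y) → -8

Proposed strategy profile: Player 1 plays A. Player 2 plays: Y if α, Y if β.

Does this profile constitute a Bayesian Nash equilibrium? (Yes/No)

Yes

Player 1 plays A: E[A] = 0.5·(12) + 0.5·(12) = 12; E[B] = -8. Best-responding. ✓
Player 2 (type α), facing A: X gives -6, Y gives -1. Proposed Y is best. ✓
Player 2 (type β), facing A: X gives -5, Y gives 14. Proposed Y is best. ✓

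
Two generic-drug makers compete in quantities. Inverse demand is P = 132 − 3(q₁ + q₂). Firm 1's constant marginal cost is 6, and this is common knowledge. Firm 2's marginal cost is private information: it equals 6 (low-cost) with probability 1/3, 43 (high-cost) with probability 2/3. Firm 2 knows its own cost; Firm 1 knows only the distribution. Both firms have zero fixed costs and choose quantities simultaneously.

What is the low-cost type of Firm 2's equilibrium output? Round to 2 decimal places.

Type-c best response for Firm 2: q₂(c) = (132 − c)/6 − q₁/2.
Firm 1 maximizes expected profit; its first-order condition is 132 − 6q₁ − 3E[q₂] − 6 = 0.
Substituting E[q₂] and solving: E[c₂] = 30.6667, so q₁ = (132 − 2·6 + 30.6667)/9 = 16.7407.
q₂(low-cost) = (132 − 6 − 3·16.7407)/6 = 12.6296.

12.63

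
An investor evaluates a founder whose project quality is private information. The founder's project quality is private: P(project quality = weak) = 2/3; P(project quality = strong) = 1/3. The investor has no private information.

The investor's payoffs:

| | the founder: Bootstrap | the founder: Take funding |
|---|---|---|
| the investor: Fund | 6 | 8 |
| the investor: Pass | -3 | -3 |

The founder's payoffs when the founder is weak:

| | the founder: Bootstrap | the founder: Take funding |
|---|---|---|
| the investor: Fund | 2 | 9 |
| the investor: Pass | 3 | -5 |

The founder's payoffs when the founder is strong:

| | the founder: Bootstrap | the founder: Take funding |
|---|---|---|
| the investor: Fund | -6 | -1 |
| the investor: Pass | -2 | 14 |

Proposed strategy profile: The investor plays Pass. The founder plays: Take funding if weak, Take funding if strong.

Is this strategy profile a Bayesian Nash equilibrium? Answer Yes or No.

The investor plays Pass: E[Pass] = 2/3·(-3) + 1/3·(-3) = -3; E[Fund] = 8. Not best-responding. ✗
The founder (project quality weak), facing Pass: Bootstrap gives 3, Take funding gives -5. Proposed Take funding is not best — profitable deviation exists. ✗
The founder (project quality strong), facing Pass: Bootstrap gives -2, Take funding gives 14. Proposed Take funding is best. ✓

No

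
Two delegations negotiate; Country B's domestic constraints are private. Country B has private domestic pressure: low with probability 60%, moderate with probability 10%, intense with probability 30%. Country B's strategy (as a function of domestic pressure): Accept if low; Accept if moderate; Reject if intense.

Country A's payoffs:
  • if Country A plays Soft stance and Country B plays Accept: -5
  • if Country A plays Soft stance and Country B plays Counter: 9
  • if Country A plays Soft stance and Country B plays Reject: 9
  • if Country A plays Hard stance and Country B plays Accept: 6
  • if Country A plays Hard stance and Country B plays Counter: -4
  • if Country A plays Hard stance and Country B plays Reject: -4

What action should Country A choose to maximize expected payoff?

E[Soft stance] = 0.6·(-5) + 0.1·(-5) + 0.3·(9) = -0.8
E[Hard stance] = 0.6·(6) + 0.1·(6) + 0.3·(-4) = 3
Best response: Hard stance (3 is the largest).

Hard stance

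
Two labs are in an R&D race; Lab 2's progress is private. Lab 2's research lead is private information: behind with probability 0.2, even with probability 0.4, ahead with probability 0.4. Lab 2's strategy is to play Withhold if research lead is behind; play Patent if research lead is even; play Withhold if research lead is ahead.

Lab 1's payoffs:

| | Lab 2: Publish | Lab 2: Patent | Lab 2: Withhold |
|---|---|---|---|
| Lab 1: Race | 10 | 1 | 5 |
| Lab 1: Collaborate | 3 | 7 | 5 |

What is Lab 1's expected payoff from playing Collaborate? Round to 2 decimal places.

5.80

Take the expectation over Lab 2's research lead, weighting each type's action by its prior probability.
E[Collaborate] = 0.2·5 + 0.4·7 + 0.4·5 = 1 + 2.8 + 2 = 5.8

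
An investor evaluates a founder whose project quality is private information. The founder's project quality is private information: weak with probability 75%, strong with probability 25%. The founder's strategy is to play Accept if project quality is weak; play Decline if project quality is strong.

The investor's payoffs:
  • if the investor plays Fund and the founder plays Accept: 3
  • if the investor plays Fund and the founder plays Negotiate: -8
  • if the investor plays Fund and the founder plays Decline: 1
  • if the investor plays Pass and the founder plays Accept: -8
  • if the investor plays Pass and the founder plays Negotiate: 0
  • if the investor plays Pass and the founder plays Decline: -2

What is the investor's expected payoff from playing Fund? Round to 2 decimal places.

2.50

E[Fund] = 0.75·3 + 0.25·1 = 2.25 + 0.25 = 2.5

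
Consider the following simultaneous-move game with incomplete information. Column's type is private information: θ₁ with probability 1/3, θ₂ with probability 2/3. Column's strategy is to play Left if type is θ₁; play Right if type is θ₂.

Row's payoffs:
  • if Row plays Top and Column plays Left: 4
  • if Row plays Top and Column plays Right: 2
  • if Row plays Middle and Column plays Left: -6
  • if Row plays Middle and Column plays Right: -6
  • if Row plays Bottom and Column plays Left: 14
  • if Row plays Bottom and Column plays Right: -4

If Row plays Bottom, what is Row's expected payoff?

E[Bottom] = 1/3·14 + 2/3·(-4) = 14/3 + (-8/3) = 2

2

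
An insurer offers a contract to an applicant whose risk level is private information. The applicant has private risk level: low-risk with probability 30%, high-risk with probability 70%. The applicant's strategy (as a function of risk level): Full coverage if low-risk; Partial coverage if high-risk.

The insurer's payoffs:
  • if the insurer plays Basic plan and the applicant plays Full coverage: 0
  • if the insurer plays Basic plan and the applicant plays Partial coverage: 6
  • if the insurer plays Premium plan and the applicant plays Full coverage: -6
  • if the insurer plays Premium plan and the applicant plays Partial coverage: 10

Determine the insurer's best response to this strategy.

Premium plan

E[Basic plan] = 0.3·(0) + 0.7·(6) = 4.2
E[Premium plan] = 0.3·(-6) + 0.7·(10) = 5.2
Best response: Premium plan (5.2 is the largest).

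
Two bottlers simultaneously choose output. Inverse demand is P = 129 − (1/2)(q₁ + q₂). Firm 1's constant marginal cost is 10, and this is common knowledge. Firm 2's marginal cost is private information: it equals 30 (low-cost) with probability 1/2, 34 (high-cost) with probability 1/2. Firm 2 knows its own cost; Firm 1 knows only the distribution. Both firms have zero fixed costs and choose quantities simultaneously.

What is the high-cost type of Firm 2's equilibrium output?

48

Firm 2 with cost c maximizes (129 − (1/2)(q₁+q₂) − c)·q₂, giving q₂(c) = (129 − c − (1/2)q₁).
E[c₂] = 1/2·30 + 1/2·34 = 32
Firm 1's FOC against E[q₂] yields q₁ = (129 − 2·10 + E[c₂])/(3/2) = (129 − 20 + 32)/(3/2) = 94.
q₂(high-cost) = (129 − 34 − (1/2)·94) = 48.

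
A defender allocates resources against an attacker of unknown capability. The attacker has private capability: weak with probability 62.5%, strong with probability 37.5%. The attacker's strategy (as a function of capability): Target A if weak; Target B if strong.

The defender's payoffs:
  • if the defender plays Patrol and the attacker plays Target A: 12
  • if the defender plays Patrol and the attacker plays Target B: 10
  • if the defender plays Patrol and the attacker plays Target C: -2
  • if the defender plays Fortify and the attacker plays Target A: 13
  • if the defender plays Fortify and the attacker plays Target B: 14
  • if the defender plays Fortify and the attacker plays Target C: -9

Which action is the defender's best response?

E[Patrol] = 0.625·(12) + 0.375·(10) = 11.25
E[Fortify] = 0.625·(13) + 0.375·(14) = 13.375
Best response: Fortify (13.375 is the largest).

Fortify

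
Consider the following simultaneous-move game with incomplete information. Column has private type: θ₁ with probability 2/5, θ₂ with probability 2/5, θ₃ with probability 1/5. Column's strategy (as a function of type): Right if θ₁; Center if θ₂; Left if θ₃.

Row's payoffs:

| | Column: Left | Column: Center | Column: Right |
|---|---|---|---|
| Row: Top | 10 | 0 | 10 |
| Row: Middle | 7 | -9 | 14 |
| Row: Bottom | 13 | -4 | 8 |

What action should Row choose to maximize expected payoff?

Top

E[Top] = 2/5·(10) + 2/5·(0) + 1/5·(10) = 6
E[Middle] = 2/5·(14) + 2/5·(-9) + 1/5·(7) = 17/5
E[Bottom] = 2/5·(8) + 2/5·(-4) + 1/5·(13) = 21/5
Best response: Top (6 is the largest).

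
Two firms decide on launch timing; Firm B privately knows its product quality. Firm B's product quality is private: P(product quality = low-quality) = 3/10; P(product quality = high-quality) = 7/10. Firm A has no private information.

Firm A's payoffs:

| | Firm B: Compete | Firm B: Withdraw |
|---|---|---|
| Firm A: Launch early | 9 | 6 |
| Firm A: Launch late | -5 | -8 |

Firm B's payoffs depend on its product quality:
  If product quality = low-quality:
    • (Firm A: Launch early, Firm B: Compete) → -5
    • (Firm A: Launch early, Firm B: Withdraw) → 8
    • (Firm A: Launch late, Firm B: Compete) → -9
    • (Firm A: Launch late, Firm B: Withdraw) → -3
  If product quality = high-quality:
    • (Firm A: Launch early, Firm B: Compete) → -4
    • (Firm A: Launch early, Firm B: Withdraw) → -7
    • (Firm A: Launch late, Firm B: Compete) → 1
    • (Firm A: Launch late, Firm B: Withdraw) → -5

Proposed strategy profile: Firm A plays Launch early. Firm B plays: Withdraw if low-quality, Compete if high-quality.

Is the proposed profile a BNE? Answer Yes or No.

A profile is a BNE iff every type of every player is best-responding given beliefs about the other side.
Firm A plays Launch early: E[Launch early] = 3/10·(6) + 7/10·(9) = 81/10; E[Launch late] = -59/10. Best-responding. ✓
Firm B (product quality low-quality), facing Launch early: Compete gives -5, Withdraw gives 8. Proposed Withdraw is best. ✓
Firm B (product quality high-quality), facing Launch early: Compete gives -4, Withdraw gives -7. Proposed Compete is best. ✓

Yes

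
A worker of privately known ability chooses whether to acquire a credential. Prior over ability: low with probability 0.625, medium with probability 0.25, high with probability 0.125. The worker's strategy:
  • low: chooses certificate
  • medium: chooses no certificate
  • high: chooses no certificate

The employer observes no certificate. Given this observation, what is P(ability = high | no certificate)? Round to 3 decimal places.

0.333

Apply Bayes' rule using the sender's strategy as the likelihood.
P(no certificate) = 0.625·0 + 0.25·1 + 0.125·1 = 0.375
P(high | no certificate) = (0.125·1) / 0.375 = 0.125 / 0.375 = 0.333333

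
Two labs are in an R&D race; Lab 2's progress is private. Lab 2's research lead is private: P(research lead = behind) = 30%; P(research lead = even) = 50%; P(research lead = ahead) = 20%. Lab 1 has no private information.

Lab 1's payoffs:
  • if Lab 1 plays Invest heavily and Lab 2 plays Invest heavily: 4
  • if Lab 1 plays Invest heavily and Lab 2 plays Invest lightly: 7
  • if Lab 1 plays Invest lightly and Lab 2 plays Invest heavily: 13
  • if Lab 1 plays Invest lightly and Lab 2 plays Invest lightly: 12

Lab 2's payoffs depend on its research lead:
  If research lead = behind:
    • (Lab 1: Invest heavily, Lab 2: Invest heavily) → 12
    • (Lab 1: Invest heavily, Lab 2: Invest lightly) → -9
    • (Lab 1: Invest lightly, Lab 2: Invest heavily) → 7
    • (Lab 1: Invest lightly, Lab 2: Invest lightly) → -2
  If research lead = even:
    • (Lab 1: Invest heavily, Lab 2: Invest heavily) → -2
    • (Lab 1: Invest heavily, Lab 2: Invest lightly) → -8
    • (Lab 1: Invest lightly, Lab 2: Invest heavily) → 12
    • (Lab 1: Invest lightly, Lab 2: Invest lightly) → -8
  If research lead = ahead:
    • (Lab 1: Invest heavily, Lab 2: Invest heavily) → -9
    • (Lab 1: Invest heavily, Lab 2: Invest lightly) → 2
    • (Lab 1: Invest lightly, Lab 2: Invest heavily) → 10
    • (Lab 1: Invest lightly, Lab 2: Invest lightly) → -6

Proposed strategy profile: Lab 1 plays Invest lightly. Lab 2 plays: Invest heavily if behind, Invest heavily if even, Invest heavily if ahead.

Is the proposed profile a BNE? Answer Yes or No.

A profile is a BNE iff every type of every player is best-responding given beliefs about the other side.
Lab 1 plays Invest lightly: E[Invest lightly] = 0.3·(13) + 0.5·(13) + 0.2·(13) = 13; E[Invest heavily] = 4. Best-responding. ✓
Lab 2 (research lead behind), facing Invest lightly: Invest heavily gives 7, Invest lightly gives -2. Proposed Invest heavily is best. ✓
Lab 2 (research lead even), facing Invest lightly: Invest heavily gives 12, Invest lightly gives -8. Proposed Invest heavily is best. ✓
Lab 2 (research lead ahead), facing Invest lightly: Invest heavily gives 10, Invest lightly gives -6. Proposed Invest heavily is best. ✓

Yes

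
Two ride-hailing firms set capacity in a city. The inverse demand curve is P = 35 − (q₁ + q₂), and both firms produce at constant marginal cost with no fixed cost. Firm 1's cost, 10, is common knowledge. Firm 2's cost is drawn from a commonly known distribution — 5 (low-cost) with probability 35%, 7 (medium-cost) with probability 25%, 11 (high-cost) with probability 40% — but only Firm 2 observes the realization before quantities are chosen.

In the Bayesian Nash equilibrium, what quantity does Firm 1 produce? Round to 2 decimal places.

Type-c best response for Firm 2: q₂(c) = (35 − c)/2 − q₁/2.
Firm 1 maximizes expected profit; its first-order condition is 35 − 2q₁ − E[q₂] − 10 = 0.
Substituting E[q₂] and solving: E[c₂] = 7.9, so q₁ = (35 − 2·10 + 7.9)/3 = 7.63333.

7.63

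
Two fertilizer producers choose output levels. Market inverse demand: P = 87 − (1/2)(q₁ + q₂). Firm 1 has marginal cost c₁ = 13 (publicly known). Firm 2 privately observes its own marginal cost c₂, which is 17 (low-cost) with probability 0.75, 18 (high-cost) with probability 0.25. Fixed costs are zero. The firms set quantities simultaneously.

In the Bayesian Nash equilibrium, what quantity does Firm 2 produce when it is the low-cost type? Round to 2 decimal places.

Type-c best response for Firm 2: q₂(c) = (87 − c) − q₁/2.
Firm 1 maximizes expected profit; its first-order condition is 87 − q₁ − (1/2)E[q₂] − 13 = 0.
Substituting E[q₂] and solving: E[c₂] = 17.25, so q₁ = (87 − 2·13 + 17.25)/(3/2) = 52.1667.
q₂(low-cost) = (87 − 17 − (1/2)·52.1667) = 43.9167.

43.92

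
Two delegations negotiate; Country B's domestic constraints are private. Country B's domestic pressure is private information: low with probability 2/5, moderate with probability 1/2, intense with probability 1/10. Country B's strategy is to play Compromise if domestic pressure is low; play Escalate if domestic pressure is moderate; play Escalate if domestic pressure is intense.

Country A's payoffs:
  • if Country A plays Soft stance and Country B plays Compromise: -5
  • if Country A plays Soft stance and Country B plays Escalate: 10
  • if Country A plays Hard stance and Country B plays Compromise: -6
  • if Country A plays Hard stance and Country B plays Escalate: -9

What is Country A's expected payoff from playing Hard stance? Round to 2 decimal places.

-7.80

E[Hard stance] = 2/5·(-6) + 1/2·(-9) + 1/10·(-9) = (-12/5) + (-9/2) + (-9/10) = -39/5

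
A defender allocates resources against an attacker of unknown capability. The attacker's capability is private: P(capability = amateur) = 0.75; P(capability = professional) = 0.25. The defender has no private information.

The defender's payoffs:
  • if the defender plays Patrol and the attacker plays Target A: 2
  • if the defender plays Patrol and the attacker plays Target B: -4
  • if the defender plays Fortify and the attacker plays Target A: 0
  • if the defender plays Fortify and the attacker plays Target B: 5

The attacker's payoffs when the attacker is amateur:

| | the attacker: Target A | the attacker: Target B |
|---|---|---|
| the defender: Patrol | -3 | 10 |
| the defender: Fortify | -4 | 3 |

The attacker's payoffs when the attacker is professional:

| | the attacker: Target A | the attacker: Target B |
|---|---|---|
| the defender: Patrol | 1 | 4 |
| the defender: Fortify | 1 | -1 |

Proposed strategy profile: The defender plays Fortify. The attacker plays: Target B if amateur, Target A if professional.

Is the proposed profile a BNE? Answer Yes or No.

A profile is a BNE iff every type of every player is best-responding given beliefs about the other side.
The defender plays Fortify: E[Fortify] = 0.75·(5) + 0.25·(0) = 3.75; E[Patrol] = -2.5. Best-responding. ✓
The attacker (capability amateur), facing Fortify: Target A gives -4, Target B gives 3. Proposed Target B is best. ✓
The attacker (capability professional), facing Fortify: Target A gives 1, Target B gives -1. Proposed Target A is best. ✓

Yes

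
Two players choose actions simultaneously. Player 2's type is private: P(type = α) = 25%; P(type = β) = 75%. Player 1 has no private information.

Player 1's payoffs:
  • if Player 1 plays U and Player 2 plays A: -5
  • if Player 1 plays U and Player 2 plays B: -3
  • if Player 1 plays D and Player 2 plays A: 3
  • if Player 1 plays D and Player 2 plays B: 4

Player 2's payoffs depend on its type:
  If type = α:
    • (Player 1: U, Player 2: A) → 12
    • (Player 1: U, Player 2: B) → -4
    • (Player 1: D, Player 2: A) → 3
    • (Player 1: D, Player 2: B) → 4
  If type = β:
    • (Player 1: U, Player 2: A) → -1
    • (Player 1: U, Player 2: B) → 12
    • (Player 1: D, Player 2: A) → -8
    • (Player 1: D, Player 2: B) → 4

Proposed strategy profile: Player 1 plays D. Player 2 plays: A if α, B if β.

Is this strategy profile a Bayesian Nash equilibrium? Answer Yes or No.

No

A profile is a BNE iff every type of every player is best-responding given beliefs about the other side.
Player 1 plays D: E[D] = 0.25·(3) + 0.75·(4) = 3.75; E[U] = -3.5. Best-responding. ✓
Player 2 (type α), facing D: A gives 3, B gives 4. Proposed A is not best — profitable deviation exists. ✗
Player 2 (type β), facing D: A gives -8, B gives 4. Proposed B is best. ✓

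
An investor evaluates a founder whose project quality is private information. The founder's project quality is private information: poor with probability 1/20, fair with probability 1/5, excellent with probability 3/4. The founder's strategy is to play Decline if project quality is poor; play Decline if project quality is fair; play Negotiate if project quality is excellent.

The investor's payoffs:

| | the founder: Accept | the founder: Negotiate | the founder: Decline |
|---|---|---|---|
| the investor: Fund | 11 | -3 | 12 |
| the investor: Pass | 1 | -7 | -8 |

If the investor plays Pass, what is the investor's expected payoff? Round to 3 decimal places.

-7.250

Take the expectation over the founder's project quality, weighting each type's action by its prior probability.
E[Pass] = 1/20·(-8) + 1/5·(-8) + 3/4·(-7) = (-2/5) + (-8/5) + (-21/4) = -29/4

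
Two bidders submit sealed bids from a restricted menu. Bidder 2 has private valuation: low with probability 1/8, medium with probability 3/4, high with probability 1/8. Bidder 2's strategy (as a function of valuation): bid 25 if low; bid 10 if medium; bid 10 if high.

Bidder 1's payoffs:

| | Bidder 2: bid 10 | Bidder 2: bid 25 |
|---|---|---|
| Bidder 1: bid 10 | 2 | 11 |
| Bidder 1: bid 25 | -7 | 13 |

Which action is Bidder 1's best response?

bid 10

Compute Bidder 1's expected payoff for each action, taking the expectation over Bidder 2's type.
E[bid 10] = 1/8·(11) + 3/4·(2) + 1/8·(2) = 25/8
E[bid 25] = 1/8·(13) + 3/4·(-7) + 1/8·(-7) = -9/2
Best response: bid 10 (25/8 is the largest).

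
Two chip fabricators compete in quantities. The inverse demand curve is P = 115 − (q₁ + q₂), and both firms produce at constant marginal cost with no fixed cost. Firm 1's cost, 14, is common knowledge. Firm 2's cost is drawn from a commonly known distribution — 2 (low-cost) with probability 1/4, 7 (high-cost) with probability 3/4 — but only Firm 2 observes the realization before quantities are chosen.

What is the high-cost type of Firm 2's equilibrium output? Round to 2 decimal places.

Firm 2 with cost c maximizes (115 − (q₁+q₂) − c)·q₂, giving q₂(c) = (115 − c − q₁)/2.
E[c₂] = 1/4·2 + 3/4·7 = 5.75
Firm 1's FOC against E[q₂] yields q₁ = (115 − 2·14 + E[c₂])/3 = (115 − 28 + 5.75)/3 = 30.9167.
q₂(high-cost) = (115 − 7 − 30.9167)/2 = 38.5417.

38.54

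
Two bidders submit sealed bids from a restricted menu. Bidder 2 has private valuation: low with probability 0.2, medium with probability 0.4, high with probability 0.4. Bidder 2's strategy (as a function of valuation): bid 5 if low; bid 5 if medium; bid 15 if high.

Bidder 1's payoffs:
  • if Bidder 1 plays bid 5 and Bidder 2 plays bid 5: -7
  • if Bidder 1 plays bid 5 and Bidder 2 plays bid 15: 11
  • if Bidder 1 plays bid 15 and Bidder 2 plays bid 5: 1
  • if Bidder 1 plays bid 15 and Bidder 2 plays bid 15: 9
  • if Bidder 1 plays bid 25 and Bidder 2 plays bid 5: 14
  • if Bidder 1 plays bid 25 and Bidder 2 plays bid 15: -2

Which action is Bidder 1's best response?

E[bid 5] = 0.2·(-7) + 0.4·(-7) + 0.4·(11) = 0.2
E[bid 15] = 0.2·(1) + 0.4·(1) + 0.4·(9) = 4.2
E[bid 25] = 0.2·(14) + 0.4·(14) + 0.4·(-2) = 7.6
Best response: bid 25 (7.6 is the largest).

bid 25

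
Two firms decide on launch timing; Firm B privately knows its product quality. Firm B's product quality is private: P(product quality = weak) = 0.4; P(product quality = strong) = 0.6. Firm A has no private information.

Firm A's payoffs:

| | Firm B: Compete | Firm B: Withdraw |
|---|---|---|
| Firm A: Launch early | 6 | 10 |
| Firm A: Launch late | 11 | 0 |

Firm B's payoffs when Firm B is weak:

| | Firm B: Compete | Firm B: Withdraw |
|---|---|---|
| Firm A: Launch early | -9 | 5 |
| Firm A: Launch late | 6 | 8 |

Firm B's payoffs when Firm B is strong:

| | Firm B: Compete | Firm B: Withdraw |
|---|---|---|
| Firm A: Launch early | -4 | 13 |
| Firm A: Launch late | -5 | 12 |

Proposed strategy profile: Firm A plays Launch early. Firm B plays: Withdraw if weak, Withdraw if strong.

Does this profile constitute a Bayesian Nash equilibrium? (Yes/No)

Yes

Firm A plays Launch early: E[Launch early] = 0.4·(10) + 0.6·(10) = 10; E[Launch late] = 0. Best-responding. ✓
Firm B (product quality weak), facing Launch early: Compete gives -9, Withdraw gives 5. Proposed Withdraw is best. ✓
Firm B (product quality strong), facing Launch early: Compete gives -4, Withdraw gives 13. Proposed Withdraw is best. ✓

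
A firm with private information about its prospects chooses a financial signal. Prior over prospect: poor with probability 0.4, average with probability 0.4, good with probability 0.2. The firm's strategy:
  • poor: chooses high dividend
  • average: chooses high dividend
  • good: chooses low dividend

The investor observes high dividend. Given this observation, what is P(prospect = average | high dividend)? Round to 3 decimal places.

Apply Bayes' rule using the sender's strategy as the likelihood.
P(high dividend) = 0.4·1 + 0.4·1 + 0.2·0 = 0.8
P(average | high dividend) = (0.4·1) / 0.8 = 0.4 / 0.8 = 0.5

0.500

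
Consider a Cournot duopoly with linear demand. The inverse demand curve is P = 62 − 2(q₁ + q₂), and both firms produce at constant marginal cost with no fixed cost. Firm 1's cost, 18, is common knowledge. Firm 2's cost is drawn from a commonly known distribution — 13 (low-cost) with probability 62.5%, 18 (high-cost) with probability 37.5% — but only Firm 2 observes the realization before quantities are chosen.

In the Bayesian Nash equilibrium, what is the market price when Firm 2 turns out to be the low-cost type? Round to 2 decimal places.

Type-c best response for Firm 2: q₂(c) = (62 − c)/4 − q₁/2.
Firm 1 maximizes expected profit; its first-order condition is 62 − 4q₁ − 2E[q₂] − 18 = 0.
Substituting E[q₂] and solving: E[c₂] = 14.875, so q₁ = (62 − 2·18 + 14.875)/6 = 6.8125.
q₂(low-cost) = 8.84375, so P = 62 − 2·(6.8125 + 8.84375) = 30.6875.

30.69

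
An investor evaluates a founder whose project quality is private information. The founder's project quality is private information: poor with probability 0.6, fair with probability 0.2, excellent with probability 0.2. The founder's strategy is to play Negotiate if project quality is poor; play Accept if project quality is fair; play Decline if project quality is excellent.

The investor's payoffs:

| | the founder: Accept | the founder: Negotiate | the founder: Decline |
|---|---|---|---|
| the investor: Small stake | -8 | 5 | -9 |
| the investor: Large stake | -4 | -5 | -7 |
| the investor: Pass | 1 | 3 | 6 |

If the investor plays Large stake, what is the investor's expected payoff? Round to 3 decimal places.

E[Large stake] = 0.6·(-5) + 0.2·(-4) + 0.2·(-7) = (-3) + (-0.8) + (-1.4) = -5.2

-5.200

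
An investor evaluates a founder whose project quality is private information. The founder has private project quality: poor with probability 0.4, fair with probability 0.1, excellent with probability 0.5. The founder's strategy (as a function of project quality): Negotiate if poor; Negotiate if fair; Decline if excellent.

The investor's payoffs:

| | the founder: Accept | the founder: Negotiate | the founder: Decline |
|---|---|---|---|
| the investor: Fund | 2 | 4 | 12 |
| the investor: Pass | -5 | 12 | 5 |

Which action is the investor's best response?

Compute the investor's expected payoff for each action, taking the expectation over the founder's type.
E[Fund] = 0.4·(4) + 0.1·(4) + 0.5·(12) = 8
E[Pass] = 0.4·(12) + 0.1·(12) + 0.5·(5) = 8.5
Best response: Pass (8.5 is the largest).

Pass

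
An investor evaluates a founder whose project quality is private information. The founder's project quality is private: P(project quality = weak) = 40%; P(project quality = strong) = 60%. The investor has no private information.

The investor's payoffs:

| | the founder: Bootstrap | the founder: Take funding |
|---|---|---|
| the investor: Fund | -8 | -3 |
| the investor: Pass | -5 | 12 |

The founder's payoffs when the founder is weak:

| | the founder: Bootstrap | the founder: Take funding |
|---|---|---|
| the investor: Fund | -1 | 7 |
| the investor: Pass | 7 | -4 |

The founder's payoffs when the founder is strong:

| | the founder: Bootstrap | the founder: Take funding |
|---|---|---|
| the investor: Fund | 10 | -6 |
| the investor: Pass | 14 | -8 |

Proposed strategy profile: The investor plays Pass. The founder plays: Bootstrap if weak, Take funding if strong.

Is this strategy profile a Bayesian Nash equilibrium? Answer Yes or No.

A profile is a BNE iff every type of every player is best-responding given beliefs about the other side.
The investor plays Pass: E[Pass] = 0.4·(-5) + 0.6·(12) = 5.2; E[Fund] = -5. Best-responding. ✓
The founder (project quality weak), facing Pass: Bootstrap gives 7, Take funding gives -4. Proposed Bootstrap is best. ✓
The founder (project quality strong), facing Pass: Bootstrap gives 14, Take funding gives -8. Proposed Take funding is not best — profitable deviation exists. ✗

No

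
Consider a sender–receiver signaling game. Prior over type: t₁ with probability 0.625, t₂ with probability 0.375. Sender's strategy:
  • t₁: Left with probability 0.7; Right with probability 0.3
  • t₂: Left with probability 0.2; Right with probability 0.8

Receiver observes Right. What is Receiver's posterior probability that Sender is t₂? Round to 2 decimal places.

Apply Bayes' rule using the sender's strategy as the likelihood.
P(Right) = 0.625·0.3 + 0.375·0.8 = 0.4875
P(t₂ | Right) = (0.375·0.8) / 0.4875 = 0.3 / 0.4875 = 0.615385

0.62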